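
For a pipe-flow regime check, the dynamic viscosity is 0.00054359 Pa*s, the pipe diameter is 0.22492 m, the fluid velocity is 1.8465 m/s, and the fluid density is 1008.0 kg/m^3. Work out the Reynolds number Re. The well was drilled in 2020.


Re = rho * vel * D / mu
Re = 1008.0 * 1.8465 * 0.22492 / 0.00054359
Re = 7.7013e+05


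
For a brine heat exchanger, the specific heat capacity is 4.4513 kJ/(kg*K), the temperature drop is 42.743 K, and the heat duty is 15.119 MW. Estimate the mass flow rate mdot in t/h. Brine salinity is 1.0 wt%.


mdot = Q * 1000 / (cp * dT)
mdot = 15.119 * 1000 / (4.4513 * 42.743)
mdot = 79.46414 kg/s
Convert: 79.46414 kg/s * 3.6 = 286.07 t/h
mdot = 286.07 t/h


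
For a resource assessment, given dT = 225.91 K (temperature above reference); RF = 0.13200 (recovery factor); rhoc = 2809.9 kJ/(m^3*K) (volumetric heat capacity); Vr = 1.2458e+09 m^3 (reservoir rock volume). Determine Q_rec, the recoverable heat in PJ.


Step 1: Q_s = Vr*rhoc*dT/1e12 = 1.2458e+09*2809.9*225.91/1e12 = 790.8145 PJ
Step 2: Q_rec = Q_s * RF = 790.8145 * 0.132 = 104.39 PJ
Q_rec = 104.39 PJ


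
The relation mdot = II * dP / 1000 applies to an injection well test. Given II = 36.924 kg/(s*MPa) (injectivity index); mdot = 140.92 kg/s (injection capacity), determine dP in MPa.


dP = mdot * 1000 / II
dP = 140.92 * 1000 / 36.924
dP = 3816.488 kPa
Convert: 3816.488 kPa * 0.001 = 3.8165 MPa
dP = 3.8165 MPa


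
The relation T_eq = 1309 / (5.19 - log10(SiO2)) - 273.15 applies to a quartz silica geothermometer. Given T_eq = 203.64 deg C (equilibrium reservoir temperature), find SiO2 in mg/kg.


SiO2 = 10^(5.19 - 1309/(T_eq + 273.15))
SiO2 = 10^(5.19 - 1309/(203.64 + 273.15))
SiO2 = 278.33 mg/kg


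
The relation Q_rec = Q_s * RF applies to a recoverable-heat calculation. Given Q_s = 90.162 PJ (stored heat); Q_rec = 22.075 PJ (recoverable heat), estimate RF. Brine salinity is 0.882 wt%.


RF = Q_rec / Q_s
RF = 22.075 / 90.162
RF = 0.24484


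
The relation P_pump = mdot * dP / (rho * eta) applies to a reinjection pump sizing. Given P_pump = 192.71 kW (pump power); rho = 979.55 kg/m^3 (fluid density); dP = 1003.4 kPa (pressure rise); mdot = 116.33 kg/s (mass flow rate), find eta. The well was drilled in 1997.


eta = mdot * dP / (rho * P_pump)
eta = 116.33 * 1003.4 / (979.55 * 192.71)
eta = 0.61835


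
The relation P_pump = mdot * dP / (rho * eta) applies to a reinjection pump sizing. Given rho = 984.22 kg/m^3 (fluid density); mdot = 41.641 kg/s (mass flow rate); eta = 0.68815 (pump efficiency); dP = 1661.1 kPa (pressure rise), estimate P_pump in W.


P_pump = mdot * dP / (rho * eta)
P_pump = 41.641 * 1661.1 / (984.22 * 0.68815)
P_pump = 102.1272 kW
Convert: 102.1272 kW * 1000.0 = 1.0213e+05 W
P_pump = 1.0213e+05 W


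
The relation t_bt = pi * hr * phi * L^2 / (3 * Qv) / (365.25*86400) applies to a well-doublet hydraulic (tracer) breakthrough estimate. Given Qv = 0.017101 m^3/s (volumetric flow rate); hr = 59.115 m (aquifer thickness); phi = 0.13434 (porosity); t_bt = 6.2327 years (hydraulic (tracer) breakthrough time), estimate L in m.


L = sqrt(t_bt*365.25*86400*3*Qv / (pi*hr*phi))
L = sqrt(6.2327*365.25*86400*3*0.017101 / (pi*59.115*0.13434))
L = 635.97 m


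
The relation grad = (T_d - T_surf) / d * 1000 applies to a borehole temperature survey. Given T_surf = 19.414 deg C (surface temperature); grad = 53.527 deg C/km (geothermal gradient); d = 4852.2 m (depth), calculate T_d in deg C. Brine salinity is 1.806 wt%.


T_d = T_surf + grad * d / 1000
T_d = 19.414 + 53.527 * 4852.2 / 1000
T_d = 279.14 deg C


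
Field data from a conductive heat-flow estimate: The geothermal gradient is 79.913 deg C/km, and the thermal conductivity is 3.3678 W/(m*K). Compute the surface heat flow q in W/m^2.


q = k * grad / 1000
q = 3.3678 * 79.913 / 1000
q = 0.26913 W/m^2


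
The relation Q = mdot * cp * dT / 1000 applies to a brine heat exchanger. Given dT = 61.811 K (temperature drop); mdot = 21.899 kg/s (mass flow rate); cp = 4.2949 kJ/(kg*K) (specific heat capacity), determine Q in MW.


Q = mdot * cp * dT / 1000
Q = 21.899 * 4.2949 * 61.811 / 1000
Q = 5.8136 MW


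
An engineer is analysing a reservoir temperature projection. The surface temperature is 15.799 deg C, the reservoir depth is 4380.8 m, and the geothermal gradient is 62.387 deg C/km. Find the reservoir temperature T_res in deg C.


T_res = T_surf + grad * d / 1000
T_res = 15.799 + 62.387 * 4380.8 / 1000
T_res = 289.10 deg C


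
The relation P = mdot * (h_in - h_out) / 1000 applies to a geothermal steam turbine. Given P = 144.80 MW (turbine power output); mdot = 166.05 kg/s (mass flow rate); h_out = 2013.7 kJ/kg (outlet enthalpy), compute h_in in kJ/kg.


h_in = h_out + P * 1000 / mdot
h_in = 2013.7 + 144.80 * 1000 / 166.05
h_in = 2885.7 kJ/kg


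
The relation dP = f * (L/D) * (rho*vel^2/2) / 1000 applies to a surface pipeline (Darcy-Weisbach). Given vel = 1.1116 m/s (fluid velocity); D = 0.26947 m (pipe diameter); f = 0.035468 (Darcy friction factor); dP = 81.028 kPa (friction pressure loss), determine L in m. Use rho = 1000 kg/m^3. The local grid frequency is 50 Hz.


L = dP*1000*D / (f*rho*vel^2/2)
L = 81.028*1000*0.26947 / (0.035468*1000*1.1116^2/2)
L = 996.42 m


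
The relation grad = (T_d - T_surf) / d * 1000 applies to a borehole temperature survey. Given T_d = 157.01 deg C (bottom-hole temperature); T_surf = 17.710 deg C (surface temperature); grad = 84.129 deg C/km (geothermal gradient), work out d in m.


d = (T_d - T_surf) / grad * 1000
d = (157.01 - 17.710) / 84.129 * 1000
d = 1655.8 m


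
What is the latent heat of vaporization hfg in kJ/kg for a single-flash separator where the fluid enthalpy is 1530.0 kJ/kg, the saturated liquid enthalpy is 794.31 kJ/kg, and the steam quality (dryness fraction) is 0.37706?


hfg = (h - hf) / x
hfg = (1530.0 - 794.31) / 0.37706
hfg = 1951.1 kJ/kg


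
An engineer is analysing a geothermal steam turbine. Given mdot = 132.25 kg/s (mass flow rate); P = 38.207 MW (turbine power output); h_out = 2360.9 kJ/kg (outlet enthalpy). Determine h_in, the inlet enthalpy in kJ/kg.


h_in = h_out + P * 1000 / mdot
h_in = 2360.9 + 38.207 * 1000 / 132.25
h_in = 2649.8 kJ/kg


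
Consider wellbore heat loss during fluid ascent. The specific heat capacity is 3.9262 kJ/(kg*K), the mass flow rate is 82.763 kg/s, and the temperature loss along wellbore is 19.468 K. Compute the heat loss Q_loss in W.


Q_loss = mdot * cp * dT
Q_loss = 82.763 * 3.9262 * 19.468
Q_loss = 6326.012 kW
Convert: 6326.012 kW * 1000.0 = 6.3260e+06 W
Q_loss = 6.3260e+06 W


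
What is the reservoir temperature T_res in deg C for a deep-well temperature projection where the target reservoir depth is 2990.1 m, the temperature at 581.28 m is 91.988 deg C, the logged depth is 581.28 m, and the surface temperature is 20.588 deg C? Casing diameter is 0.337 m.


Step 1: grad = (T_d1 - T_surf)/d1 * 1000 = (91.988 - 20.588)/581.28 * 1000 = 122.8324 deg C/km
Step 2: T_res = T_surf + grad*d2/1000 = 20.588 + 122.8324*2990.1/1000 = 387.87 deg C
T_res = 387.87 deg C


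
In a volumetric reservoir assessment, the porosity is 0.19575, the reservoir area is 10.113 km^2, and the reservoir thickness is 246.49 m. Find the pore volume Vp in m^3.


Vp = A * 1e6 * hr * phi
Vp = 10.113 * 1e6 * 246.49 * 0.19575
Vp = 4.8796e+08 m^3


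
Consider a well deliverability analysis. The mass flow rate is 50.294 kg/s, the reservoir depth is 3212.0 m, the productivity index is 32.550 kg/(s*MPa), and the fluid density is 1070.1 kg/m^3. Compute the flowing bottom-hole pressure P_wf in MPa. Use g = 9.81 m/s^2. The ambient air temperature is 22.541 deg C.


Step 1: P_i = rho*g*h/1e6 = 1070.1*9.81*3212.0/1e6 = 33.71855 MPa
Step 2: P_wf = P_i - mdot/PI = 33.71855 - 50.294/32.55 = 32.173 MPa
P_wf = 32.173 MPa


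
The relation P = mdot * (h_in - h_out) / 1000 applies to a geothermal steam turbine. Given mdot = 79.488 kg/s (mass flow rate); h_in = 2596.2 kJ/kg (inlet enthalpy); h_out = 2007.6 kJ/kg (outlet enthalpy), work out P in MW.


P = mdot * (h_in - h_out) / 1000
P = 79.488 * (2596.2 - 2007.6) / 1000
P = 46.787 MW


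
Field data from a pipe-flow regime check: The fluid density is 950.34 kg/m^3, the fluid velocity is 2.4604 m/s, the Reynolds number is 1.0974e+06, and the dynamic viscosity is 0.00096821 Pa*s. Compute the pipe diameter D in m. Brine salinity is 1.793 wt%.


D = Re * mu / (rho * vel)
D = 1.0974e+06 * 0.00096821 / (950.34 * 2.4604)
D = 0.45441 m


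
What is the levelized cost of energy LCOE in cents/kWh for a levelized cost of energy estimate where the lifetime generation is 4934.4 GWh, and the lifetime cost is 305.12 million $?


LCOE = C_tot / E_tot * 100
LCOE = 305.12 / 4934.4 * 100
LCOE = 6.1835 cents/kWh


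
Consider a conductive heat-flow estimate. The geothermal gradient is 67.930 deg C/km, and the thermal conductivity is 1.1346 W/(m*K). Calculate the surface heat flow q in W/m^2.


q = k * grad / 1000
q = 1.1346 * 67.930 / 1000
q = 0.077073 W/m^2


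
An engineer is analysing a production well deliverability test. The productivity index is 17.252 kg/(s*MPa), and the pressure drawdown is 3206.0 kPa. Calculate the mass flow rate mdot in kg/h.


mdot = PI * dP / 1000
mdot = 17.252 * 3206.0 / 1000
mdot = 55.30991 kg/s
Convert: 55.30991 kg/s * 3600.0 = 1.9912e+05 kg/h
mdot = 1.9912e+05 kg/h


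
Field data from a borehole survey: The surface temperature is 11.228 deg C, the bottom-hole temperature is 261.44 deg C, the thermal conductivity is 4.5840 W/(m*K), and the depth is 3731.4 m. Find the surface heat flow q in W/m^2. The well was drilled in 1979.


Step 1: grad = (T_d - T_surf)/d * 1000 = (261.44 - 11.228)/3731.4 * 1000 = 67.05580 deg C/km
Step 2: q = k * grad / 1000 = 4.584 * 67.05580 / 1000 = 0.30738 W/m^2
q = 0.30738 W/m^2


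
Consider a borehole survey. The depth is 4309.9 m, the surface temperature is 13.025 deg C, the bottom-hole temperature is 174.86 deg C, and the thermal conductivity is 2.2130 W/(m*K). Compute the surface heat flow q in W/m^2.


Step 1: grad = (T_d - T_surf)/d * 1000 = (174.86 - 13.025)/4309.9 * 1000 = 37.54960 deg C/km
Step 2: q = k * grad / 1000 = 2.213 * 37.54960 / 1000 = 0.083097 W/m^2
q = 0.083097 W/m^2


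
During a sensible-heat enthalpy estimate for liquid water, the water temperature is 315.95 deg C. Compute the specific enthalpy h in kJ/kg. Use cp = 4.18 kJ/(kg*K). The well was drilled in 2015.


h = cp * T
h = 4.18 * 315.95
h = 1320.7 kJ/kg


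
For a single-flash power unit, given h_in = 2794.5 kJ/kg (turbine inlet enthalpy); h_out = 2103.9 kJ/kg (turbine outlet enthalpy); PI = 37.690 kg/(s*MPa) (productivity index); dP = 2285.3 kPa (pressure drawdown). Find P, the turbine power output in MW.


Step 1: mdot = PI * dP / 1000 = 37.69 * 2285.3 / 1000 = 86.13296 kg/s
Step 2: P = mdot*(h_in - h_out)/1000 = 86.13296*(2794.5 - 2103.9)/1000 = 59.483 MW
P = 59.483 MW


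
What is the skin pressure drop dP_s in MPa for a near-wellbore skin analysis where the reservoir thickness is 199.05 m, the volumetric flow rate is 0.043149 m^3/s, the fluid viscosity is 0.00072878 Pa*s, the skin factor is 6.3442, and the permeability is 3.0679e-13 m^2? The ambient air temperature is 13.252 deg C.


dP_s = S * q * mu / (2*pi*k*hr) / 1000
dP_s = 6.3442 * 0.043149 * 0.00072878 / (2*pi*3.0679e-13*199.05) / 1000
dP_s = 519.9491 kPa
Convert: 519.9491 kPa * 0.001 = 0.51995 MPa
dP_s = 0.51995 MPa


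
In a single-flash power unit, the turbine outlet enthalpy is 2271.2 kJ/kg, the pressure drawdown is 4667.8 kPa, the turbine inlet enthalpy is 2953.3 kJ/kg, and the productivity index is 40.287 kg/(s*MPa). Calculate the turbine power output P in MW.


Step 1: mdot = PI * dP / 1000 = 40.287 * 4667.8 / 1000 = 188.0517 kg/s
Step 2: P = mdot*(h_in - h_out)/1000 = 188.0517*(2953.3 - 2271.2)/1000 = 128.27 MW
P = 128.27 MW


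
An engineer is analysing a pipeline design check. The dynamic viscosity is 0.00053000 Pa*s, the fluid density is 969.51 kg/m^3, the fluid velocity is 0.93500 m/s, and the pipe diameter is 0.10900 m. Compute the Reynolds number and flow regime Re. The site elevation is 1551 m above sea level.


Step 1: Re = rho*vel*D/mu = 969.51*0.935*0.109/0.00053 = 1.8643e+05
Step 2: Re = 1.8643e+05 > 4000, so flow is turbulent.
Re = 1.8643e+05 (turbulent)


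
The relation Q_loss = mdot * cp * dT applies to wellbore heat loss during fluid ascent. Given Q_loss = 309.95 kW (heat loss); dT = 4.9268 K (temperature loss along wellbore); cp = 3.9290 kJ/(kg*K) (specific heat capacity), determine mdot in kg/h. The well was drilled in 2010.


mdot = Q_loss / (cp * dT)
mdot = 309.95 / (3.9290 * 4.9268)
mdot = 16.01197 kg/s
Convert: 16.01197 kg/s * 3600.0 = 57643 kg/h
mdot = 57643 kg/h


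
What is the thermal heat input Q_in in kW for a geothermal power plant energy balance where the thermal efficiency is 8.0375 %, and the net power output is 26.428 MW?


Q_in = W_net / (eta / 100)
Q_in = 26.428 / (8.0375 / 100)
Q_in = 328.8087 MW
Convert: 328.8087 MW * 1000.0 = 3.2881e+05 kW
Q_in = 3.2881e+05 kW


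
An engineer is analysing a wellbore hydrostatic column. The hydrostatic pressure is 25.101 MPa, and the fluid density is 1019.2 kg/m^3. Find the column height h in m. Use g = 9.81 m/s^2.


h = P * 1e6 / (g * rho)
h = 25.101 * 1e6 / (9.81 * 1019.2)
h = 2510.5 m


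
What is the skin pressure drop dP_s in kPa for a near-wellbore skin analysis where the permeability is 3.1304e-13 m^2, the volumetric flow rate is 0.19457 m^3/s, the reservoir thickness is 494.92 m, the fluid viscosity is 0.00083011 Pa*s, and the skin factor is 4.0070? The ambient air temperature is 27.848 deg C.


dP_s = S * q * mu / (2*pi*k*hr) / 1000
dP_s = 4.0070 * 0.19457 * 0.00083011 / (2*pi*3.1304e-13*494.92) / 1000
dP_s = 664.84 kPa


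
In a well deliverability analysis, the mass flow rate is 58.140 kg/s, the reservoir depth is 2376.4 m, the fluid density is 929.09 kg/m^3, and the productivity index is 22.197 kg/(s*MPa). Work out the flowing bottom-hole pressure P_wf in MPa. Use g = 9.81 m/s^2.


Step 1: P_i = rho*g*h/1e6 = 929.09*9.81*2376.4/1e6 = 21.65940 MPa
Step 2: P_wf = P_i - mdot/PI = 21.65940 - 58.14/22.197 = 19.040 MPa
P_wf = 19.040 MPa


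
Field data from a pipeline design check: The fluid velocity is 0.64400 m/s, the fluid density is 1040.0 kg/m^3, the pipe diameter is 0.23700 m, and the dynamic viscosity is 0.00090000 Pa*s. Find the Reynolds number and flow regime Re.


Step 1: Re = rho*vel*D/mu = 1040.0*0.644*0.237/0.0009 = 1.7637e+05
Step 2: Re = 1.7637e+05 > 4000, so flow is turbulent.
Re = 1.7637e+05 (turbulent)


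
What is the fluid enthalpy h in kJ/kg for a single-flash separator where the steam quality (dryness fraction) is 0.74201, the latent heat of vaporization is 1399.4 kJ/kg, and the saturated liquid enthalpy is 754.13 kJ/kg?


h = hf + x * hfg
h = 754.13 + 0.74201 * 1399.4
h = 1792.5 kJ/kg


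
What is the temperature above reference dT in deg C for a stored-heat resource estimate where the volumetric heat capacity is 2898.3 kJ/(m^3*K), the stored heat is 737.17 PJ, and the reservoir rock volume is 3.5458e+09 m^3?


dT = Q_s * 1e12 / (Vr * rhoc)
dT = 737.17 * 1e12 / (3.5458e+09 * 2898.3)
dT = 71.73153 K
Convert (temperature difference, 1 K = 1 deg C): 71.73153 K = 71.73153 deg C
dT = 71.732 deg C


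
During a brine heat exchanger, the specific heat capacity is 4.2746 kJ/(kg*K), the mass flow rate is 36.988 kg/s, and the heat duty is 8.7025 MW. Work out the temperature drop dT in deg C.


dT = Q * 1000 / (mdot * cp)
dT = 8.7025 * 1000 / (36.988 * 4.2746)
dT = 55.04118 K
Convert (temperature difference, 1 K = 1 deg C): 55.04118 K = 55.04118 deg C
dT = 55.041 deg C


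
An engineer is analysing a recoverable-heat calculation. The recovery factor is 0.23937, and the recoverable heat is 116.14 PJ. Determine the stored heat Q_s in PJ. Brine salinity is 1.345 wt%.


Q_s = Q_rec / RF
Q_s = 116.14 / 0.23937
Q_s = 485.19 PJ


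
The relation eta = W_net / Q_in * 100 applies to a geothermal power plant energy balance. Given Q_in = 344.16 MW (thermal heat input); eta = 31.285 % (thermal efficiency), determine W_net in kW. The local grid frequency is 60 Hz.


W_net = eta / 100 * Q_in
W_net = 31.285 / 100 * 344.16
W_net = 107.6705 MW
Convert: 107.6705 MW * 1000.0 = 1.0767e+05 kW
W_net = 1.0767e+05 kW


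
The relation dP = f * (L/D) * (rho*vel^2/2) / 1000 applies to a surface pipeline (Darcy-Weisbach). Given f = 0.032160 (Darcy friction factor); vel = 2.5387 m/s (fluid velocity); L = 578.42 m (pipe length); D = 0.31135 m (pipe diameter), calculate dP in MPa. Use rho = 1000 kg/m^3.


dP = f * (L/D) * (rho*vel^2/2) / 1000
dP = 0.032160 * (578.42/0.31135) * (1000*2.5387^2/2) / 1000
dP = 192.5321 kPa
Convert: 192.5321 kPa * 0.001 = 0.19253 MPa
dP = 0.19253 MPa


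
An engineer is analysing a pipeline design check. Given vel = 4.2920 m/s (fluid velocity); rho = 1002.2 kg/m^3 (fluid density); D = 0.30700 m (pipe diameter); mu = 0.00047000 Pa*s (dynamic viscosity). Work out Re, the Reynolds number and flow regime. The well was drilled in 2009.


Step 1: Re = rho*vel*D/mu = 1002.2*4.292*0.307/0.00047 = 2.8097e+06
Step 2: Re = 2.8097e+06 > 4000, so flow is turbulent.
Re = 2.8097e+06 (turbulent)


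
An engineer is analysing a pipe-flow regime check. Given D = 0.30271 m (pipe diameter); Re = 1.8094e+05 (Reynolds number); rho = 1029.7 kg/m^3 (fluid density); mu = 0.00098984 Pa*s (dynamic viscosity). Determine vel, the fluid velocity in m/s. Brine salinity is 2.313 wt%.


vel = Re * mu / (rho * D)
vel = 1.8094e+05 * 0.00098984 / (1029.7 * 0.30271)
vel = 0.57460 m/s


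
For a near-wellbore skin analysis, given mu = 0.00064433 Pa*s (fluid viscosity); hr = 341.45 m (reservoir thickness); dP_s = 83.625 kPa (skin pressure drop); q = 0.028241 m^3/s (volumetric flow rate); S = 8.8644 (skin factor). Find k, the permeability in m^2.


k = S*q*mu / (2*pi*dP_s*1000*hr)
k = 8.8644*0.028241*0.00064433 / (2*pi*83.625*1000*341.45)
k = 8.9907e-13 m^2


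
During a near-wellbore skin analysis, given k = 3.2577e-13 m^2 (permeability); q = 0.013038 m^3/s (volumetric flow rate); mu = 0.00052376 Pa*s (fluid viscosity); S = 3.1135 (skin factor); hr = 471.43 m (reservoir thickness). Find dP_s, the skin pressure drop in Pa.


dP_s = S * q * mu / (2*pi*k*hr) / 1000
dP_s = 3.1135 * 0.013038 * 0.00052376 / (2*pi*3.2577e-13*471.43) / 1000
dP_s = 22.03353 kPa
Convert: 22.03353 kPa * 1000.0 = 22034 Pa
dP_s = 22034 Pa


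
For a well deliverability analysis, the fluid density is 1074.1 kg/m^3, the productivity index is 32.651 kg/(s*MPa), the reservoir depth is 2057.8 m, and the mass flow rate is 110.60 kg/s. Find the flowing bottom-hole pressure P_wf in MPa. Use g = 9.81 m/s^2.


Step 1: P_i = rho*g*h/1e6 = 1074.1*9.81*2057.8/1e6 = 21.68288 MPa
Step 2: P_wf = P_i - mdot/PI = 21.68288 - 110.6/32.651 = 18.296 MPa
P_wf = 18.296 MPa


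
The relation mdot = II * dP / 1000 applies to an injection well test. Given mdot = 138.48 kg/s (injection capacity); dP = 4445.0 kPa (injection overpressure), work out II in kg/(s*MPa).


II = mdot * 1000 / dP
II = 138.48 * 1000 / 4445.0
II = 31.154 kg/(s*MPa)


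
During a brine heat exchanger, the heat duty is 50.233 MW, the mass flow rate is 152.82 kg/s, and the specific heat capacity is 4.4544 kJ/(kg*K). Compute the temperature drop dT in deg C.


dT = Q * 1000 / (mdot * cp)
dT = 50.233 * 1000 / (152.82 * 4.4544)
dT = 73.79377 K
Convert (temperature difference, 1 K = 1 deg C): 73.79377 K = 73.79377 deg C
dT = 73.794 deg C


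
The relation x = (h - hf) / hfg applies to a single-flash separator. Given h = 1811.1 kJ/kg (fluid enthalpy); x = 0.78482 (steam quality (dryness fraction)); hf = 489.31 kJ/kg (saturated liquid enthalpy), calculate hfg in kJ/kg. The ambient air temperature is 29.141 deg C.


hfg = (h - hf) / x
hfg = (1811.1 - 489.31) / 0.78482
hfg = 1684.2 kJ/kg


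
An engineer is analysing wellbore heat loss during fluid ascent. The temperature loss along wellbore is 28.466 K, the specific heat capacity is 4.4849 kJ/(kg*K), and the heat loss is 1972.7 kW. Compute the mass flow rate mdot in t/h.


mdot = Q_loss / (cp * dT)
mdot = 1972.7 / (4.4849 * 28.466)
mdot = 15.45190 kg/s
Convert: 15.45190 kg/s * 3.6 = 55.627 t/h
mdot = 55.627 t/h


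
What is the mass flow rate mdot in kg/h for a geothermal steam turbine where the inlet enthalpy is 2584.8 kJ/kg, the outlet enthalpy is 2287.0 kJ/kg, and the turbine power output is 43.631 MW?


mdot = P * 1000 / (h_in - h_out)
mdot = 43.631 * 1000 / (2584.8 - 2287.0)
mdot = 146.5111 kg/s
Convert: 146.5111 kg/s * 3600.0 = 5.2744e+05 kg/h
mdot = 5.2744e+05 kg/h


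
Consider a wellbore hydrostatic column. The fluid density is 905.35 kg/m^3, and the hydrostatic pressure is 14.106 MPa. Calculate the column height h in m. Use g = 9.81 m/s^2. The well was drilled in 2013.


h = P * 1e6 / (g * rho)
h = 14.106 * 1e6 / (9.81 * 905.35)
h = 1588.2 m


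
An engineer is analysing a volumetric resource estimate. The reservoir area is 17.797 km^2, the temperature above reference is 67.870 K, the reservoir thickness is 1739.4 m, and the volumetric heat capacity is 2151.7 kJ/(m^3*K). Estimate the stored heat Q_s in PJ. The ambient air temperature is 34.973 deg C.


Step 1: Vr = A*1e6*hr = 17.797*1e6*1739.4 = 3.095610e+10 m^3
Step 2: Q_s = Vr*rhoc*dT/1e12 = 3.095610e+10*2151.7*67.87/1e12 = 4520.7 PJ
Q_s = 4520.7 PJ


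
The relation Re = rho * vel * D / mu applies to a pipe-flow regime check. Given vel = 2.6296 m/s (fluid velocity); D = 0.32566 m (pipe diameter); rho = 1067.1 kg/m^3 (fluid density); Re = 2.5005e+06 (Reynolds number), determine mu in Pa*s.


mu = rho * vel * D / Re
mu = 1067.1 * 2.6296 * 0.32566 / 2.5005e+06
mu = 0.00036545 Pa*s


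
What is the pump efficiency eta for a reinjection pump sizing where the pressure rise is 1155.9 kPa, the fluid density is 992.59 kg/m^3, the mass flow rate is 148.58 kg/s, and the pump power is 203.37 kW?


eta = mdot * dP / (rho * P_pump)
eta = 148.58 * 1155.9 / (992.59 * 203.37)
eta = 0.85079


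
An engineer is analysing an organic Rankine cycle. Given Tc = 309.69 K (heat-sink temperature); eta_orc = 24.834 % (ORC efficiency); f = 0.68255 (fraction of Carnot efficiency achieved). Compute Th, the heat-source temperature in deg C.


Th = Tc / (1 - (eta_orc/100)/f)
Th = 309.69 / (1 - (24.834/100)/0.68255)
Th = 486.8126 K
Convert to deg C: 486.8126 - 273.15 = 213.66 deg C
Th = 213.66 deg C


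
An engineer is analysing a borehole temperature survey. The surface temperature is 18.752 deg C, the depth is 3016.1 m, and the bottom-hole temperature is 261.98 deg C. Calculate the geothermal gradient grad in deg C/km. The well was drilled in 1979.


grad = (T_d - T_surf) / d * 1000
grad = (261.98 - 18.752) / 3016.1 * 1000
grad = 80.643 deg C/km


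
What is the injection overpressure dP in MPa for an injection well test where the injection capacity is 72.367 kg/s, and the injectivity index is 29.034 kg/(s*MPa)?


dP = mdot * 1000 / II
dP = 72.367 * 1000 / 29.034
dP = 2492.492 kPa
Convert: 2492.492 kPa * 0.001 = 2.4925 MPa
dP = 2.4925 MPa


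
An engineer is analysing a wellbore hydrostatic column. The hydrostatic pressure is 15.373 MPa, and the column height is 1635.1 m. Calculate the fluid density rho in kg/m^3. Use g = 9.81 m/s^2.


rho = P * 1e6 / (g * h)
rho = 15.373 * 1e6 / (9.81 * 1635.1)
rho = 958.40 kg/m^3


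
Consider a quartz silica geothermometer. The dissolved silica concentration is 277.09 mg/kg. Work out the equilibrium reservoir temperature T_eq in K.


T_eq = 1309 / (5.19 - log10(SiO2)) - 273.15
T_eq = 1309 / (5.19 - log10(277.09)) - 273.15
T_eq = 203.3041 deg C
Convert to K: 203.3041 + 273.15 = 476.45 K
T_eq = 476.45 K


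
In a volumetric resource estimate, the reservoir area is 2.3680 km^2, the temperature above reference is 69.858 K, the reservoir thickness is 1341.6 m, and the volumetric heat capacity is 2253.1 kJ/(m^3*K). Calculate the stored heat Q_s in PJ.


Step 1: Vr = A*1e6*hr = 2.368*1e6*1341.6 = 3.176909e+09 m^3
Step 2: Q_s = Vr*rhoc*dT/1e12 = 3.176909e+09*2253.1*69.858/1e12 = 500.04 PJ
Q_s = 500.04 PJ


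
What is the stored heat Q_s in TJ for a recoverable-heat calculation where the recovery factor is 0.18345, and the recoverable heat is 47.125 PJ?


Q_s = Q_rec / RF
Q_s = 47.125 / 0.18345
Q_s = 256.8820 PJ
Convert: 256.8820 PJ * 1000.0 = 2.5688e+05 TJ
Q_s = 2.5688e+05 TJ


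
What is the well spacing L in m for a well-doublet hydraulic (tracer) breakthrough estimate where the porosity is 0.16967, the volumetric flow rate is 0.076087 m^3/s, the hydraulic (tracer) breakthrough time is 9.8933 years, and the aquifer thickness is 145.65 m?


L = sqrt(t_bt*365.25*86400*3*Qv / (pi*hr*phi))
L = sqrt(9.8933*365.25*86400*3*0.076087 / (pi*145.65*0.16967))
L = 958.09 m


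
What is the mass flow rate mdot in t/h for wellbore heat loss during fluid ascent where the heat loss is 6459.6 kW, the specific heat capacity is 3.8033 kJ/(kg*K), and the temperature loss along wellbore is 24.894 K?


mdot = Q_loss / (cp * dT)
mdot = 6459.6 / (3.8033 * 24.894)
mdot = 68.22607 kg/s
Convert: 68.22607 kg/s * 3.6 = 245.61 t/h
mdot = 245.61 t/h


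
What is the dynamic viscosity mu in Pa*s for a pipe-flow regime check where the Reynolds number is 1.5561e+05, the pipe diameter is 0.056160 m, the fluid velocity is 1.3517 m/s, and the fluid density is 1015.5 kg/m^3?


mu = rho * vel * D / Re
mu = 1015.5 * 1.3517 * 0.056160 / 1.5561e+05
mu = 0.00049539 Pa*s


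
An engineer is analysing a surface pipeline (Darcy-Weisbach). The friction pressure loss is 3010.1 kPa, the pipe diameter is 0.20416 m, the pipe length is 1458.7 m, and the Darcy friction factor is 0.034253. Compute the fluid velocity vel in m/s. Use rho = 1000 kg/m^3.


vel = sqrt(dP*1000*2*D / (f*L*rho))
vel = sqrt(3010.1*1000*2*0.20416 / (0.034253*1458.7*1000))
vel = 4.9597 m/s


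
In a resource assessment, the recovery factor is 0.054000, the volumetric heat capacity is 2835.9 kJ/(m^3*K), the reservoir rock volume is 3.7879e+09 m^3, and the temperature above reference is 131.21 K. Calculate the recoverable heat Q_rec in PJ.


Step 1: Q_s = Vr*rhoc*dT/1e12 = 3.7879e+09*2835.9*131.21/1e12 = 1409.472 PJ
Step 2: Q_rec = Q_s * RF = 1409.472 * 0.054 = 76.111 PJ
Q_rec = 76.111 PJ


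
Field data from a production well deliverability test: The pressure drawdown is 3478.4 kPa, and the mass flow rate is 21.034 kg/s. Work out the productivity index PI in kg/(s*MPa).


PI = mdot * 1000 / dP
PI = 21.034 * 1000 / 3478.4
PI = 6.0470 kg/(s*MPa)


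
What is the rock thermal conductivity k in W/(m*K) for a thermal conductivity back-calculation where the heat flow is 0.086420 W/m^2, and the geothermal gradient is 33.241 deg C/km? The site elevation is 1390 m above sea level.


k = q / (grad / 1000)
k = 0.086420 / (33.241 / 1000)
k = 2.5998 W/(m*K)


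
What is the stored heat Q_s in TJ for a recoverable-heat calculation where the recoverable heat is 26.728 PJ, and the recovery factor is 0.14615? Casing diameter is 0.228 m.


Q_s = Q_rec / RF
Q_s = 26.728 / 0.14615
Q_s = 182.8806 PJ
Convert: 182.8806 PJ * 1000.0 = 1.8288e+05 TJ
Q_s = 1.8288e+05 TJ


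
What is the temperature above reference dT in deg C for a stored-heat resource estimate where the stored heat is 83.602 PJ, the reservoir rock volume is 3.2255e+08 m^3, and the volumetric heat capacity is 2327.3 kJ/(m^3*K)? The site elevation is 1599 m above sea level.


dT = Q_s * 1e12 / (Vr * rhoc)
dT = 83.602 * 1e12 / (3.2255e+08 * 2327.3)
dT = 111.3698 K
Convert (temperature difference, 1 K = 1 deg C): 111.3698 K = 111.3698 deg C
dT = 111.37 deg C


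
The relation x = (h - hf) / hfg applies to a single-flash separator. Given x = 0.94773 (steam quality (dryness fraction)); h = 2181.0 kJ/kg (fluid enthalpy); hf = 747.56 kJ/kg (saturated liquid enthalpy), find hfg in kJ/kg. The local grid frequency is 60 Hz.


hfg = (h - hf) / x
hfg = (2181.0 - 747.56) / 0.94773
hfg = 1512.5 kJ/kg


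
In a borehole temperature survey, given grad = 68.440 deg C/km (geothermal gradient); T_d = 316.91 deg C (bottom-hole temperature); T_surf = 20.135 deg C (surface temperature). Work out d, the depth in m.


d = (T_d - T_surf) / grad * 1000
d = (316.91 - 20.135) / 68.440 * 1000
d = 4336.3 m


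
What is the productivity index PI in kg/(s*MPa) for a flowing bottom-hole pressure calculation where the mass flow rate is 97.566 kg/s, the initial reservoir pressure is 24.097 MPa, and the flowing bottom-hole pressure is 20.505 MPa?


PI = mdot / (P_i - P_wf)
PI = 97.566 / (24.097 - 20.505)
PI = 27.162 kg/(s*MPa)


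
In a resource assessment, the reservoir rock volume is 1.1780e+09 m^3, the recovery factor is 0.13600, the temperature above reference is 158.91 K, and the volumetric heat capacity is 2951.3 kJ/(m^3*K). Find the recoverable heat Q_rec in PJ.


Step 1: Q_s = Vr*rhoc*dT/1e12 = 1.1780e+09*2951.3*158.91/1e12 = 552.4715 PJ
Step 2: Q_rec = Q_s * RF = 552.4715 * 0.136 = 75.136 PJ
Q_rec = 75.136 PJ


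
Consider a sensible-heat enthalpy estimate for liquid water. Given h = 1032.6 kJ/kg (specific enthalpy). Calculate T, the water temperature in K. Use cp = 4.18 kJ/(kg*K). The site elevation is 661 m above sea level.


T = h / cp
T = 1032.6 / 4.18
T = 247.0335 deg C
Convert to K: 247.0335 + 273.15 = 520.18 K
T = 520.18 K


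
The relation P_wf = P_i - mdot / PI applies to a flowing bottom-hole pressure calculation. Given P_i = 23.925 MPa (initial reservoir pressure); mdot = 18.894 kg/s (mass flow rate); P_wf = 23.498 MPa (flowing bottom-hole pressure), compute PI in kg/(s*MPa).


PI = mdot / (P_i - P_wf)
PI = 18.894 / (23.925 - 23.498)
PI = 44.248 kg/(s*MPa)


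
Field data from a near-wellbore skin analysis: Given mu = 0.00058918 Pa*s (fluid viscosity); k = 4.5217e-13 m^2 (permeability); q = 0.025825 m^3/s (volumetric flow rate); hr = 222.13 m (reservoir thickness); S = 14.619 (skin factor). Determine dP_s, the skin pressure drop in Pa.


dP_s = S * q * mu / (2*pi*k*hr) / 1000
dP_s = 14.619 * 0.025825 * 0.00058918 / (2*pi*4.5217e-13*222.13) / 1000
dP_s = 352.4659 kPa
Convert: 352.4659 kPa * 1000.0 = 3.5247e+05 Pa
dP_s = 3.5247e+05 Pa


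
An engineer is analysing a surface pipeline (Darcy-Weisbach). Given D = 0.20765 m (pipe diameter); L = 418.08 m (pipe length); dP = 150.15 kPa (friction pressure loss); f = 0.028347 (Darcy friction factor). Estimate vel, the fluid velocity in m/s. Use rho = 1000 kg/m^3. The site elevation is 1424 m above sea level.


vel = sqrt(dP*1000*2*D / (f*L*rho))
vel = sqrt(150.15*1000*2*0.20765 / (0.028347*418.08*1000))
vel = 2.2938 m/s


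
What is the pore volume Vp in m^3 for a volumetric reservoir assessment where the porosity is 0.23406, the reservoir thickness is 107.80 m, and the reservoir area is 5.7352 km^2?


Vp = A * 1e6 * hr * phi
Vp = 5.7352 * 1e6 * 107.80 * 0.23406
Vp = 1.4471e+08 m^3


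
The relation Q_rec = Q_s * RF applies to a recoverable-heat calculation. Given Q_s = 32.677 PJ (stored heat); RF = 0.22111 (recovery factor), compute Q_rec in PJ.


Q_rec = Q_s * RF
Q_rec = 32.677 * 0.22111
Q_rec = 7.2252 PJ


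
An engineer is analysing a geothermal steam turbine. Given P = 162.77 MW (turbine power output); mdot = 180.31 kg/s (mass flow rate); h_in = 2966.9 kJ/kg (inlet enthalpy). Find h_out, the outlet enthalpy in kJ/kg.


h_out = h_in - P * 1000 / mdot
h_out = 2966.9 - 162.77 * 1000 / 180.31
h_out = 2064.2 kJ/kg


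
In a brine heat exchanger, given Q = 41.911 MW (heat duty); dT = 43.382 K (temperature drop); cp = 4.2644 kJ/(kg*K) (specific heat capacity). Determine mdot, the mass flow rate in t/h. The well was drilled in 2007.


mdot = Q * 1000 / (cp * dT)
mdot = 41.911 * 1000 / (4.2644 * 43.382)
mdot = 226.5481 kg/s
Convert: 226.5481 kg/s * 3.6 = 815.57 t/h
mdot = 815.57 t/h


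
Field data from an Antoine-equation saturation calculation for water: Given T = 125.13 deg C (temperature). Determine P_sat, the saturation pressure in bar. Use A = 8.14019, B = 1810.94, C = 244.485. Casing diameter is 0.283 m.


P_sat = 10^(A - B/(C + T)) / 760 * 0.101325
P_sat = 10^(8.14019 - 1810.94/(244.485 + 125.13)) / 760 * 0.101325
P_sat = 0.2320398 MPa
Convert: 0.2320398 MPa * 10.0 = 2.3204 bar
P_sat = 2.3204 bar


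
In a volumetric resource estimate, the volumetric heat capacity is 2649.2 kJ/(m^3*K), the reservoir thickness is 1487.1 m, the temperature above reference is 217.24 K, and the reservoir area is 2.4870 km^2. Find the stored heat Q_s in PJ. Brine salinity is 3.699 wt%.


Step 1: Vr = A*1e6*hr = 2.487*1e6*1487.1 = 3.698418e+09 m^3
Step 2: Q_s = Vr*rhoc*dT/1e12 = 3.698418e+09*2649.2*217.24/1e12 = 2128.5 PJ
Q_s = 2128.5 PJ


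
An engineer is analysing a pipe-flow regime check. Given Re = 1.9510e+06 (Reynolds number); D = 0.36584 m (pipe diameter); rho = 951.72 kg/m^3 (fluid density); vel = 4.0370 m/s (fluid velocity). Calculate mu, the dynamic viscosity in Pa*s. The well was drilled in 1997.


mu = rho * vel * D / Re
mu = 951.72 * 4.0370 * 0.36584 / 1.9510e+06
mu = 0.00072045 Pa*s


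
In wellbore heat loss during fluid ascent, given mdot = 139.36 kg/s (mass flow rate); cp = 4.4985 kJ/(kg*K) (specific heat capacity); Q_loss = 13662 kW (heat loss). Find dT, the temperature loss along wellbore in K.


dT = Q_loss / (mdot * cp)
dT = 13662 / (139.36 * 4.4985)
dT = 21.793 K


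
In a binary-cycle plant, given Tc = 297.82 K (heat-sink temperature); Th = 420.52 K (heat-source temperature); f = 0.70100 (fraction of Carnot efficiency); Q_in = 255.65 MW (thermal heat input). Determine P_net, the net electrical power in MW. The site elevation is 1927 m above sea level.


Step 1: eta = (1 - Tc/Th)*f = (1 - 297.82/420.52)*0.701 = 0.2045389
Step 2: P_net = eta * Q_in = 0.2045389 * 255.65 = 52.290 MW
P_net = 52.290 MW


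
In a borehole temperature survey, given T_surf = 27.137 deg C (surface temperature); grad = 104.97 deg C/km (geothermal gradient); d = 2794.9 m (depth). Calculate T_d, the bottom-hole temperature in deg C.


T_d = T_surf + grad * d / 1000
T_d = 27.137 + 104.97 * 2794.9 / 1000
T_d = 320.52 deg C


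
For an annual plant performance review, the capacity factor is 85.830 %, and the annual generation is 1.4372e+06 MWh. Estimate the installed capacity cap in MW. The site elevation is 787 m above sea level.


cap = E_a / (CF/100 * 8760)
cap = 1.4372e+06 / (85.830/100 * 8760)
cap = 191.15 MW


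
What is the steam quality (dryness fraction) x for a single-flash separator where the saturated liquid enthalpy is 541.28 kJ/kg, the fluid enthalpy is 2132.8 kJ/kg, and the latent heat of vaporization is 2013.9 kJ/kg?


x = (h - hf) / hfg
x = (2132.8 - 541.28) / 2013.9
x = 0.79027


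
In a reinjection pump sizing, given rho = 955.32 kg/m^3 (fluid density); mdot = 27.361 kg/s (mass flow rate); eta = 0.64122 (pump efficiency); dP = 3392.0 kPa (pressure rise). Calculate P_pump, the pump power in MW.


P_pump = mdot * dP / (rho * eta)
P_pump = 27.361 * 3392.0 / (955.32 * 0.64122)
P_pump = 151.5067 kW
Convert: 151.5067 kW * 0.001 = 0.15151 MW
P_pump = 0.15151 MW


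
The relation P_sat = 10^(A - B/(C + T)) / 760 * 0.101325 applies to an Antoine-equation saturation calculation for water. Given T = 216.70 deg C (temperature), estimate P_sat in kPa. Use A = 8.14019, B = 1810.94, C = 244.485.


P_sat = 10^(A - B/(C + T)) / 760 * 0.101325
P_sat = 10^(8.14019 - 1810.94/(244.485 + 216.70)) / 760 * 0.101325
P_sat = 2.179629 MPa
Convert: 2.179629 MPa * 1000.0 = 2179.6 kPa
P_sat = 2179.6 kPa


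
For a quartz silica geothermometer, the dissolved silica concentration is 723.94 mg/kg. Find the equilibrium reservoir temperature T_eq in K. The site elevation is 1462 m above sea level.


T_eq = 1309 / (5.19 - log10(SiO2)) - 273.15
T_eq = 1309 / (5.19 - log10(723.94)) - 273.15
T_eq = 288.5809 deg C
Convert to K: 288.5809 + 273.15 = 561.73 K
T_eq = 561.73 K


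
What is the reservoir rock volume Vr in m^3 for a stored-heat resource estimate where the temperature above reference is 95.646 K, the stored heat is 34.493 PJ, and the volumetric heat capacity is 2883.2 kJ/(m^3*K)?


Vr = Q_s * 1e12 / (rhoc * dT)
Vr = 34.493 * 1e12 / (2883.2 * 95.646)
Vr = 1.2508e+08 m^3


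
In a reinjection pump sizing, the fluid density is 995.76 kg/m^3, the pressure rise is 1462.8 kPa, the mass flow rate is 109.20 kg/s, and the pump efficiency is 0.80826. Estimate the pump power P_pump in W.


P_pump = mdot * dP / (rho * eta)
P_pump = 109.20 * 1462.8 / (995.76 * 0.80826)
P_pump = 198.4732 kW
Convert: 198.4732 kW * 1000.0 = 1.9847e+05 W
P_pump = 1.9847e+05 W


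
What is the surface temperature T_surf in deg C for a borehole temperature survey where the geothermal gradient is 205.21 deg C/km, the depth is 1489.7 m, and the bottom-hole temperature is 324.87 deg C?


T_surf = T_d - grad * d / 1000
T_surf = 324.87 - 205.21 * 1489.7 / 1000
T_surf = 19.169 deg C


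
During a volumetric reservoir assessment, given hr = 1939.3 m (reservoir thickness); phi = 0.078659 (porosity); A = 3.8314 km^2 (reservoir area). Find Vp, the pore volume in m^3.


Vp = A * 1e6 * hr * phi
Vp = 3.8314 * 1e6 * 1939.3 * 0.078659
Vp = 5.8445e+08 m^3


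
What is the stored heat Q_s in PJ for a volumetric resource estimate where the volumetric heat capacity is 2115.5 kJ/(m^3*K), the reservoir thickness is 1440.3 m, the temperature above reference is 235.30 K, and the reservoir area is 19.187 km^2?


Step 1: Vr = A*1e6*hr = 19.187*1e6*1440.3 = 2.763504e+10 m^3
Step 2: Q_s = Vr*rhoc*dT/1e12 = 2.763504e+10*2115.5*235.3/1e12 = 13756 PJ
Q_s = 13756 PJ


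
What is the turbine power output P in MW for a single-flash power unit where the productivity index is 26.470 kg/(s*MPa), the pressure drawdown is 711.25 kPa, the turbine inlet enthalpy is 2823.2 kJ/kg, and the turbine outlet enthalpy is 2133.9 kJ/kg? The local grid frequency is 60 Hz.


Step 1: mdot = PI * dP / 1000 = 26.47 * 711.25 / 1000 = 18.82679 kg/s
Step 2: P = mdot*(h_in - h_out)/1000 = 18.82679*(2823.2 - 2133.9)/1000 = 12.977 MW
P = 12.977 MW


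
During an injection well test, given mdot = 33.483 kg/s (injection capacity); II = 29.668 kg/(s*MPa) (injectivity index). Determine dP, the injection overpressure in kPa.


dP = mdot * 1000 / II
dP = 33.483 * 1000 / 29.668
dP = 1128.6 kPa


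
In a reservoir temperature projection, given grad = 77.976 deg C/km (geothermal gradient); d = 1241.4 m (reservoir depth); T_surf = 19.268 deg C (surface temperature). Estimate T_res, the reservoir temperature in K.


T_res = T_surf + grad * d / 1000
T_res = 19.268 + 77.976 * 1241.4 / 1000
T_res = 116.0674 deg C
Convert to K: 116.0674 + 273.15 = 389.22 K
T_res = 389.22 K


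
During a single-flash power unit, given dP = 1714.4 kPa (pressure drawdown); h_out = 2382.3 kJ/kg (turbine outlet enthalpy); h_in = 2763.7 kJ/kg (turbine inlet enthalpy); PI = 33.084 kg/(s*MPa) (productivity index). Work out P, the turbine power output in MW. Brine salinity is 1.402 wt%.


Step 1: mdot = PI * dP / 1000 = 33.084 * 1714.4 / 1000 = 56.71921 kg/s
Step 2: P = mdot*(h_in - h_out)/1000 = 56.71921*(2763.7 - 2382.3)/1000 = 21.633 MW
P = 21.633 MW


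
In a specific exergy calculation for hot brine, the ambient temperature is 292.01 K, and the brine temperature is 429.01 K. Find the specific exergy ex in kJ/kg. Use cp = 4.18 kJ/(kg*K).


ex = cp * ((T_b - T_0) - T_0 * ln(T_b/T_0))
ex = 4.18 * ((429.01 - 292.01) - 292.01 * ln(429.01/292.01))
ex = 103.10 kJ/kg


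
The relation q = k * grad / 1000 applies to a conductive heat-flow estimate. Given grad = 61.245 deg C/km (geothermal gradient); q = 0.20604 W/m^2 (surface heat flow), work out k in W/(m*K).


k = q * 1000 / grad
k = 0.20604 * 1000 / 61.245
k = 3.3642 W/(m*K)


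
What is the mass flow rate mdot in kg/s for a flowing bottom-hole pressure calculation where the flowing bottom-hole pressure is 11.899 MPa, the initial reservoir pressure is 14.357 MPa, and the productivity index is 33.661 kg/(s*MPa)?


mdot = (P_i - P_wf) * PI
mdot = (14.357 - 11.899) * 33.661
mdot = 82.739 kg/s
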